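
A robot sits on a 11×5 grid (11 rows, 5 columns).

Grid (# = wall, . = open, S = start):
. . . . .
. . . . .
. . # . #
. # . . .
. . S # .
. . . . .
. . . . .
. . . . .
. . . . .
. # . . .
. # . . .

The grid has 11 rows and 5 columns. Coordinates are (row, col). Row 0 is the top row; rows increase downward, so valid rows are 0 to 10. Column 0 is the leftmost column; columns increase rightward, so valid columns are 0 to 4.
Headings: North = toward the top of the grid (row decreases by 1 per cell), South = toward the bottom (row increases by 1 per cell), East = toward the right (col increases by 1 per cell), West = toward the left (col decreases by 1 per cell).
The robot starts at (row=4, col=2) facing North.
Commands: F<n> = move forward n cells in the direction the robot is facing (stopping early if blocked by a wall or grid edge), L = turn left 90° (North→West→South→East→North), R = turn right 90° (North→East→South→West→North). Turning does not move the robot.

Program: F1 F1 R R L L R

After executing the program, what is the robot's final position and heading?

Answer: Final position: (row=3, col=2), facing East

Derivation:
Start: (row=4, col=2), facing North
  F1: move forward 1, now at (row=3, col=2)
  F1: move forward 0/1 (blocked), now at (row=3, col=2)
  R: turn right, now facing East
  R: turn right, now facing South
  L: turn left, now facing East
  L: turn left, now facing North
  R: turn right, now facing East
Final: (row=3, col=2), facing East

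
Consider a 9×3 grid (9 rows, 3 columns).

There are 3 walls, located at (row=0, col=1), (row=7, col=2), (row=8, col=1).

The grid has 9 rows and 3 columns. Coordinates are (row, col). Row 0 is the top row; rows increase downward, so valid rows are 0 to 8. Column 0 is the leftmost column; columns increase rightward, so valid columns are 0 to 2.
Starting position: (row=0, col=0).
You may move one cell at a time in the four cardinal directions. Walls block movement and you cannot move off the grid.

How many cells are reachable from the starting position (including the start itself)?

Answer: Reachable cells: 23

Derivation:
BFS flood-fill from (row=0, col=0):
  Distance 0: (row=0, col=0)
  Distance 1: (row=1, col=0)
  Distance 2: (row=1, col=1), (row=2, col=0)
  Distance 3: (row=1, col=2), (row=2, col=1), (row=3, col=0)
  Distance 4: (row=0, col=2), (row=2, col=2), (row=3, col=1), (row=4, col=0)
  Distance 5: (row=3, col=2), (row=4, col=1), (row=5, col=0)
  Distance 6: (row=4, col=2), (row=5, col=1), (row=6, col=0)
  Distance 7: (row=5, col=2), (row=6, col=1), (row=7, col=0)
  Distance 8: (row=6, col=2), (row=7, col=1), (row=8, col=0)
Total reachable: 23 (grid has 24 open cells total)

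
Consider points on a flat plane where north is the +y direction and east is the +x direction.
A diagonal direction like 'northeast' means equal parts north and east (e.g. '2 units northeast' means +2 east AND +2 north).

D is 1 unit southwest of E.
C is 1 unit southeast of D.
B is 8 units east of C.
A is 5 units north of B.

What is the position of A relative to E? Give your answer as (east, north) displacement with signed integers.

Place E at the origin (east=0, north=0).
  D is 1 unit southwest of E: delta (east=-1, north=-1); D at (east=-1, north=-1).
  C is 1 unit southeast of D: delta (east=+1, north=-1); C at (east=0, north=-2).
  B is 8 units east of C: delta (east=+8, north=+0); B at (east=8, north=-2).
  A is 5 units north of B: delta (east=+0, north=+5); A at (east=8, north=3).
Therefore A relative to E: (east=8, north=3).

Answer: A is at (east=8, north=3) relative to E.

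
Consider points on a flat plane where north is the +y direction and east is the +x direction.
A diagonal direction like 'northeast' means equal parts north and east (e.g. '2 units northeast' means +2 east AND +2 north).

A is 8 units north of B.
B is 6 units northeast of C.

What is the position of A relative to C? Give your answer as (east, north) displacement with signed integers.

Place C at the origin (east=0, north=0).
  B is 6 units northeast of C: delta (east=+6, north=+6); B at (east=6, north=6).
  A is 8 units north of B: delta (east=+0, north=+8); A at (east=6, north=14).
Therefore A relative to C: (east=6, north=14).

Answer: A is at (east=6, north=14) relative to C.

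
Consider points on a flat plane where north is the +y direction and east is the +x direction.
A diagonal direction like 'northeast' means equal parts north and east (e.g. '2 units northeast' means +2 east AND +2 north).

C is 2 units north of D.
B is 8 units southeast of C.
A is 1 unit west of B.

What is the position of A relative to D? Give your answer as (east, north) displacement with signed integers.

Answer: A is at (east=7, north=-6) relative to D.

Derivation:
Place D at the origin (east=0, north=0).
  C is 2 units north of D: delta (east=+0, north=+2); C at (east=0, north=2).
  B is 8 units southeast of C: delta (east=+8, north=-8); B at (east=8, north=-6).
  A is 1 unit west of B: delta (east=-1, north=+0); A at (east=7, north=-6).
Therefore A relative to D: (east=7, north=-6).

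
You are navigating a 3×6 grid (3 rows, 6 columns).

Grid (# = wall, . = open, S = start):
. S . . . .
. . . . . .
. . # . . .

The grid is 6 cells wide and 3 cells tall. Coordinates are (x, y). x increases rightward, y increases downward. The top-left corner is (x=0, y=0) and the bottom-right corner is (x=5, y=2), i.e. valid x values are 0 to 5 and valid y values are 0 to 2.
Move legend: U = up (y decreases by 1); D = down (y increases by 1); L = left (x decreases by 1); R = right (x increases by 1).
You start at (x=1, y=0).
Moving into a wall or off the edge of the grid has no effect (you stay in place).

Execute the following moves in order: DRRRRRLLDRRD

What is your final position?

Start: (x=1, y=0)
  D (down): (x=1, y=0) -> (x=1, y=1)
  R (right): (x=1, y=1) -> (x=2, y=1)
  R (right): (x=2, y=1) -> (x=3, y=1)
  R (right): (x=3, y=1) -> (x=4, y=1)
  R (right): (x=4, y=1) -> (x=5, y=1)
  R (right): blocked, stay at (x=5, y=1)
  L (left): (x=5, y=1) -> (x=4, y=1)
  L (left): (x=4, y=1) -> (x=3, y=1)
  D (down): (x=3, y=1) -> (x=3, y=2)
  R (right): (x=3, y=2) -> (x=4, y=2)
  R (right): (x=4, y=2) -> (x=5, y=2)
  D (down): blocked, stay at (x=5, y=2)
Final: (x=5, y=2)

Answer: Final position: (x=5, y=2)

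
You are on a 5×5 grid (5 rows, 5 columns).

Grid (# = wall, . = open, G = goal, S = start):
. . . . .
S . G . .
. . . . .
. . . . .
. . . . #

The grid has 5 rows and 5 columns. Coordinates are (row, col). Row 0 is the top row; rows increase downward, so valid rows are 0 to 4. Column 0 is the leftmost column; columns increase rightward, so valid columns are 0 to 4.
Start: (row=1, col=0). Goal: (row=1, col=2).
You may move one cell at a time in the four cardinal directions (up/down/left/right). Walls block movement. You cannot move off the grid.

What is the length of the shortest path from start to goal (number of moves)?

Answer: Shortest path length: 2

Derivation:
BFS from (row=1, col=0) until reaching (row=1, col=2):
  Distance 0: (row=1, col=0)
  Distance 1: (row=0, col=0), (row=1, col=1), (row=2, col=0)
  Distance 2: (row=0, col=1), (row=1, col=2), (row=2, col=1), (row=3, col=0)  <- goal reached here
One shortest path (2 moves): (row=1, col=0) -> (row=1, col=1) -> (row=1, col=2)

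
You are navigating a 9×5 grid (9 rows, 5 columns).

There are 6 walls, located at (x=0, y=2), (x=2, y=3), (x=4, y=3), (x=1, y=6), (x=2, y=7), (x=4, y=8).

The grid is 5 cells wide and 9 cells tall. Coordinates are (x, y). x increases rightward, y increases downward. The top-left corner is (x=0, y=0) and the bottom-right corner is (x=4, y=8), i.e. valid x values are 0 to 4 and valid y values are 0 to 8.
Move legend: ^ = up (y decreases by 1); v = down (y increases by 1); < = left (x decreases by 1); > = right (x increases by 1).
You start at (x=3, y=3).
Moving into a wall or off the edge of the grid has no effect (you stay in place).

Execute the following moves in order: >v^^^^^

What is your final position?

Start: (x=3, y=3)
  > (right): blocked, stay at (x=3, y=3)
  v (down): (x=3, y=3) -> (x=3, y=4)
  ^ (up): (x=3, y=4) -> (x=3, y=3)
  ^ (up): (x=3, y=3) -> (x=3, y=2)
  ^ (up): (x=3, y=2) -> (x=3, y=1)
  ^ (up): (x=3, y=1) -> (x=3, y=0)
  ^ (up): blocked, stay at (x=3, y=0)
Final: (x=3, y=0)

Answer: Final position: (x=3, y=0)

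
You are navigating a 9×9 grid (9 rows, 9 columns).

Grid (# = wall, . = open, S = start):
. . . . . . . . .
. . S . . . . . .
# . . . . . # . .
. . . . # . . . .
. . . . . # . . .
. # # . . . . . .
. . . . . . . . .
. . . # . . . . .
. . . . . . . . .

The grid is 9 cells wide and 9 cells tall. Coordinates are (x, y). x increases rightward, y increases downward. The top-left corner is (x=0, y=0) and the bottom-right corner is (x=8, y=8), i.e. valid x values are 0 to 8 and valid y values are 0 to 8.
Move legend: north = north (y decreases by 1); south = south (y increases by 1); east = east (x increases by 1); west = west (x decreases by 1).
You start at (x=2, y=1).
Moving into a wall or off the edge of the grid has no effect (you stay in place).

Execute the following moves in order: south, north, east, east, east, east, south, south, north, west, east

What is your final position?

Answer: Final position: (x=6, y=0)

Derivation:
Start: (x=2, y=1)
  south (south): (x=2, y=1) -> (x=2, y=2)
  north (north): (x=2, y=2) -> (x=2, y=1)
  east (east): (x=2, y=1) -> (x=3, y=1)
  east (east): (x=3, y=1) -> (x=4, y=1)
  east (east): (x=4, y=1) -> (x=5, y=1)
  east (east): (x=5, y=1) -> (x=6, y=1)
  south (south): blocked, stay at (x=6, y=1)
  south (south): blocked, stay at (x=6, y=1)
  north (north): (x=6, y=1) -> (x=6, y=0)
  west (west): (x=6, y=0) -> (x=5, y=0)
  east (east): (x=5, y=0) -> (x=6, y=0)
Final: (x=6, y=0)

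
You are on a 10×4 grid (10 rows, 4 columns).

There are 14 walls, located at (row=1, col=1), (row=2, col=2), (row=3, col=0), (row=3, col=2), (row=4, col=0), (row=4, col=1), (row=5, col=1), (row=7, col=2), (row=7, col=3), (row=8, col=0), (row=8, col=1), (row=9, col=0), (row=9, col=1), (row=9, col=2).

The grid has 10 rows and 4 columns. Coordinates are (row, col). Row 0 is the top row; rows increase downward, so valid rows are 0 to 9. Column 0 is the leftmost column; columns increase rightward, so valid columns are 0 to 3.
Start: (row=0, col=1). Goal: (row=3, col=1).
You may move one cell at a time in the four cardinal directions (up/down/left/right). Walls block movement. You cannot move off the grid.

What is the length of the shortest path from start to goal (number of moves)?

BFS from (row=0, col=1) until reaching (row=3, col=1):
  Distance 0: (row=0, col=1)
  Distance 1: (row=0, col=0), (row=0, col=2)
  Distance 2: (row=0, col=3), (row=1, col=0), (row=1, col=2)
  Distance 3: (row=1, col=3), (row=2, col=0)
  Distance 4: (row=2, col=1), (row=2, col=3)
  Distance 5: (row=3, col=1), (row=3, col=3)  <- goal reached here
One shortest path (5 moves): (row=0, col=1) -> (row=0, col=0) -> (row=1, col=0) -> (row=2, col=0) -> (row=2, col=1) -> (row=3, col=1)

Answer: Shortest path length: 5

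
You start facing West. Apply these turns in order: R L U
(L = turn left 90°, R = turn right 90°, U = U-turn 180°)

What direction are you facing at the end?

Answer: Final heading: East

Derivation:
Start: West
  R (right (90° clockwise)) -> North
  L (left (90° counter-clockwise)) -> West
  U (U-turn (180°)) -> East
Final: East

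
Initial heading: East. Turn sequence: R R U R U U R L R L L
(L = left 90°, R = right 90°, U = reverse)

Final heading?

Answer: Final heading: East

Derivation:
Start: East
  R (right (90° clockwise)) -> South
  R (right (90° clockwise)) -> West
  U (U-turn (180°)) -> East
  R (right (90° clockwise)) -> South
  U (U-turn (180°)) -> North
  U (U-turn (180°)) -> South
  R (right (90° clockwise)) -> West
  L (left (90° counter-clockwise)) -> South
  R (right (90° clockwise)) -> West
  L (left (90° counter-clockwise)) -> South
  L (left (90° counter-clockwise)) -> East
Final: East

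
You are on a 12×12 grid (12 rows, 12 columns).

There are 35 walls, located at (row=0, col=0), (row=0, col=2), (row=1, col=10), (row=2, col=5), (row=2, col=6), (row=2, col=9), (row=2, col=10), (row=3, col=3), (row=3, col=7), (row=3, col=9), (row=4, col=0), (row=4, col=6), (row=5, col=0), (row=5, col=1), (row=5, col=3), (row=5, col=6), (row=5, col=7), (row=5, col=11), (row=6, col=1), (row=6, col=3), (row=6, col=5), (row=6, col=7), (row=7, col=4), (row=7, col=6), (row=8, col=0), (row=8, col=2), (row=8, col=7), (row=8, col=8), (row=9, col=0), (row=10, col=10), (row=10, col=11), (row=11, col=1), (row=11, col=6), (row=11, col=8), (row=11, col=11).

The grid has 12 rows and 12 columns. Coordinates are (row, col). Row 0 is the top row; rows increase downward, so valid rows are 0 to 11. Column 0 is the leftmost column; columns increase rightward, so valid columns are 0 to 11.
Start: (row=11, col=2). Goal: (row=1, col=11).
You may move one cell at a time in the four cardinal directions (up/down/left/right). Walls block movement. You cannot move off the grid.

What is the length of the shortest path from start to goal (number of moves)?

Answer: Shortest path length: 19

Derivation:
BFS from (row=11, col=2) until reaching (row=1, col=11):
  Distance 0: (row=11, col=2)
  Distance 1: (row=10, col=2), (row=11, col=3)
  Distance 2: (row=9, col=2), (row=10, col=1), (row=10, col=3), (row=11, col=4)
  Distance 3: (row=9, col=1), (row=9, col=3), (row=10, col=0), (row=10, col=4), (row=11, col=5)
  Distance 4: (row=8, col=1), (row=8, col=3), (row=9, col=4), (row=10, col=5), (row=11, col=0)
  Distance 5: (row=7, col=1), (row=7, col=3), (row=8, col=4), (row=9, col=5), (row=10, col=6)
  Distance 6: (row=7, col=0), (row=7, col=2), (row=8, col=5), (row=9, col=6), (row=10, col=7)
  Distance 7: (row=6, col=0), (row=6, col=2), (row=7, col=5), (row=8, col=6), (row=9, col=7), (row=10, col=8), (row=11, col=7)
  Distance 8: (row=5, col=2), (row=9, col=8), (row=10, col=9)
  Distance 9: (row=4, col=2), (row=9, col=9), (row=11, col=9)
  Distance 10: (row=3, col=2), (row=4, col=1), (row=4, col=3), (row=8, col=9), (row=9, col=10), (row=11, col=10)
  Distance 11: (row=2, col=2), (row=3, col=1), (row=4, col=4), (row=7, col=9), (row=8, col=10), (row=9, col=11)
  Distance 12: (row=1, col=2), (row=2, col=1), (row=2, col=3), (row=3, col=0), (row=3, col=4), (row=4, col=5), (row=5, col=4), (row=6, col=9), (row=7, col=8), (row=7, col=10), (row=8, col=11)
  Distance 13: (row=1, col=1), (row=1, col=3), (row=2, col=0), (row=2, col=4), (row=3, col=5), (row=5, col=5), (row=5, col=9), (row=6, col=4), (row=6, col=8), (row=6, col=10), (row=7, col=7), (row=7, col=11)
  Distance 14: (row=0, col=1), (row=0, col=3), (row=1, col=0), (row=1, col=4), (row=3, col=6), (row=4, col=9), (row=5, col=8), (row=5, col=10), (row=6, col=11)
  Distance 15: (row=0, col=4), (row=1, col=5), (row=4, col=8), (row=4, col=10)
  Distance 16: (row=0, col=5), (row=1, col=6), (row=3, col=8), (row=3, col=10), (row=4, col=7), (row=4, col=11)
  Distance 17: (row=0, col=6), (row=1, col=7), (row=2, col=8), (row=3, col=11)
  Distance 18: (row=0, col=7), (row=1, col=8), (row=2, col=7), (row=2, col=11)
  Distance 19: (row=0, col=8), (row=1, col=9), (row=1, col=11)  <- goal reached here
One shortest path (19 moves): (row=11, col=2) -> (row=11, col=3) -> (row=11, col=4) -> (row=11, col=5) -> (row=10, col=5) -> (row=10, col=6) -> (row=10, col=7) -> (row=10, col=8) -> (row=10, col=9) -> (row=9, col=9) -> (row=9, col=10) -> (row=8, col=10) -> (row=7, col=10) -> (row=6, col=10) -> (row=5, col=10) -> (row=4, col=10) -> (row=4, col=11) -> (row=3, col=11) -> (row=2, col=11) -> (row=1, col=11)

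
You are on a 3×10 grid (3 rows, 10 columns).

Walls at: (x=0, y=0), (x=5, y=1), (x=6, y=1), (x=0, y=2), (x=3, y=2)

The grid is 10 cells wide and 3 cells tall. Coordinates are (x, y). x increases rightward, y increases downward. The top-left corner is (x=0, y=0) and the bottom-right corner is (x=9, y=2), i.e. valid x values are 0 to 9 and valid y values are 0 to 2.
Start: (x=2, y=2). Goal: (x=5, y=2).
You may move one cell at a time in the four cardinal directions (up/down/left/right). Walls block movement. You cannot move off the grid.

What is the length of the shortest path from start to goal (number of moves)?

Answer: Shortest path length: 5

Derivation:
BFS from (x=2, y=2) until reaching (x=5, y=2):
  Distance 0: (x=2, y=2)
  Distance 1: (x=2, y=1), (x=1, y=2)
  Distance 2: (x=2, y=0), (x=1, y=1), (x=3, y=1)
  Distance 3: (x=1, y=0), (x=3, y=0), (x=0, y=1), (x=4, y=1)
  Distance 4: (x=4, y=0), (x=4, y=2)
  Distance 5: (x=5, y=0), (x=5, y=2)  <- goal reached here
One shortest path (5 moves): (x=2, y=2) -> (x=2, y=1) -> (x=3, y=1) -> (x=4, y=1) -> (x=4, y=2) -> (x=5, y=2)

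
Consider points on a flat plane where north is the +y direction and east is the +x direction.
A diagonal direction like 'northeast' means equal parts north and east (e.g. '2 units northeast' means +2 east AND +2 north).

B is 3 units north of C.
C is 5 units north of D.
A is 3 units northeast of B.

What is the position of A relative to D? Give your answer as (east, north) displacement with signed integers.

Place D at the origin (east=0, north=0).
  C is 5 units north of D: delta (east=+0, north=+5); C at (east=0, north=5).
  B is 3 units north of C: delta (east=+0, north=+3); B at (east=0, north=8).
  A is 3 units northeast of B: delta (east=+3, north=+3); A at (east=3, north=11).
Therefore A relative to D: (east=3, north=11).

Answer: A is at (east=3, north=11) relative to D.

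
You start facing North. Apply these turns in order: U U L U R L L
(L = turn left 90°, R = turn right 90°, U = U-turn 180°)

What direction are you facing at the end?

Start: North
  U (U-turn (180°)) -> South
  U (U-turn (180°)) -> North
  L (left (90° counter-clockwise)) -> West
  U (U-turn (180°)) -> East
  R (right (90° clockwise)) -> South
  L (left (90° counter-clockwise)) -> East
  L (left (90° counter-clockwise)) -> North
Final: North

Answer: Final heading: North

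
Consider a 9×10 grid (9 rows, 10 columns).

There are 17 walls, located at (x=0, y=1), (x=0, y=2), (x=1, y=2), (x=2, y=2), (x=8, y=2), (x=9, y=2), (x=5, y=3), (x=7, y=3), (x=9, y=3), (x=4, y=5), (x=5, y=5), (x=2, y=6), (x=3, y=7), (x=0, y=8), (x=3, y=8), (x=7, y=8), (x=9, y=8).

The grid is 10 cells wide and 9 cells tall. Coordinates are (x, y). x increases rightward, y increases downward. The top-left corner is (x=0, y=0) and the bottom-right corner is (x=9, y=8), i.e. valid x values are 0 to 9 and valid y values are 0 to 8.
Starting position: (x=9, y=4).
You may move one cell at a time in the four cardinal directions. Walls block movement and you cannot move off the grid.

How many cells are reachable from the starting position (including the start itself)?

BFS flood-fill from (x=9, y=4):
  Distance 0: (x=9, y=4)
  Distance 1: (x=8, y=4), (x=9, y=5)
  Distance 2: (x=8, y=3), (x=7, y=4), (x=8, y=5), (x=9, y=6)
  Distance 3: (x=6, y=4), (x=7, y=5), (x=8, y=6), (x=9, y=7)
  Distance 4: (x=6, y=3), (x=5, y=4), (x=6, y=5), (x=7, y=6), (x=8, y=7)
  Distance 5: (x=6, y=2), (x=4, y=4), (x=6, y=6), (x=7, y=7), (x=8, y=8)
  Distance 6: (x=6, y=1), (x=5, y=2), (x=7, y=2), (x=4, y=3), (x=3, y=4), (x=5, y=6), (x=6, y=7)
  Distance 7: (x=6, y=0), (x=5, y=1), (x=7, y=1), (x=4, y=2), (x=3, y=3), (x=2, y=4), (x=3, y=5), (x=4, y=6), (x=5, y=7), (x=6, y=8)
  Distance 8: (x=5, y=0), (x=7, y=0), (x=4, y=1), (x=8, y=1), (x=3, y=2), (x=2, y=3), (x=1, y=4), (x=2, y=5), (x=3, y=6), (x=4, y=7), (x=5, y=8)
  Distance 9: (x=4, y=0), (x=8, y=0), (x=3, y=1), (x=9, y=1), (x=1, y=3), (x=0, y=4), (x=1, y=5), (x=4, y=8)
  Distance 10: (x=3, y=0), (x=9, y=0), (x=2, y=1), (x=0, y=3), (x=0, y=5), (x=1, y=6)
  Distance 11: (x=2, y=0), (x=1, y=1), (x=0, y=6), (x=1, y=7)
  Distance 12: (x=1, y=0), (x=0, y=7), (x=2, y=7), (x=1, y=8)
  Distance 13: (x=0, y=0), (x=2, y=8)
Total reachable: 73 (grid has 73 open cells total)

Answer: Reachable cells: 73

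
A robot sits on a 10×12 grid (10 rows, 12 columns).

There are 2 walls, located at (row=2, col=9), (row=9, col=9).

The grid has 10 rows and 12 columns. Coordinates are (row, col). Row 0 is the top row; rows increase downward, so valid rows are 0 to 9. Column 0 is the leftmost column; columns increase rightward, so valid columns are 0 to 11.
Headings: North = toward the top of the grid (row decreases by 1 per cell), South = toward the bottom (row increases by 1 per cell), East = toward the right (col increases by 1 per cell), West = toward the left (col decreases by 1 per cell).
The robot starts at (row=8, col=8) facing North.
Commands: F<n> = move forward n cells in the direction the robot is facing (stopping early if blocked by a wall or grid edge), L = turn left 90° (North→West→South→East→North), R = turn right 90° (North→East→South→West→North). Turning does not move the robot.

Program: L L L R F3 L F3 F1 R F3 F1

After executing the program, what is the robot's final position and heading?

Start: (row=8, col=8), facing North
  L: turn left, now facing West
  L: turn left, now facing South
  L: turn left, now facing East
  R: turn right, now facing South
  F3: move forward 1/3 (blocked), now at (row=9, col=8)
  L: turn left, now facing East
  F3: move forward 0/3 (blocked), now at (row=9, col=8)
  F1: move forward 0/1 (blocked), now at (row=9, col=8)
  R: turn right, now facing South
  F3: move forward 0/3 (blocked), now at (row=9, col=8)
  F1: move forward 0/1 (blocked), now at (row=9, col=8)
Final: (row=9, col=8), facing South

Answer: Final position: (row=9, col=8), facing South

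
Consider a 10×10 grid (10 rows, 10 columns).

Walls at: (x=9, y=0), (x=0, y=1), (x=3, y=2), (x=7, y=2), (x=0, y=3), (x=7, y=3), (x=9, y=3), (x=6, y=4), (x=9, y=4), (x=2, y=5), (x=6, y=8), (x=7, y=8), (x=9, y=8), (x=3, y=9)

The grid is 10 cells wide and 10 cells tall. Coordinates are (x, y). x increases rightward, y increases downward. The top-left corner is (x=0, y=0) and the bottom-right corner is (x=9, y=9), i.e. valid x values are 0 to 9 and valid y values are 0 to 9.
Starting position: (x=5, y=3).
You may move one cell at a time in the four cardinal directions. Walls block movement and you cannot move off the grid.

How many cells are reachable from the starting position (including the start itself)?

BFS flood-fill from (x=5, y=3):
  Distance 0: (x=5, y=3)
  Distance 1: (x=5, y=2), (x=4, y=3), (x=6, y=3), (x=5, y=4)
  Distance 2: (x=5, y=1), (x=4, y=2), (x=6, y=2), (x=3, y=3), (x=4, y=4), (x=5, y=5)
  Distance 3: (x=5, y=0), (x=4, y=1), (x=6, y=1), (x=2, y=3), (x=3, y=4), (x=4, y=5), (x=6, y=5), (x=5, y=6)
  Distance 4: (x=4, y=0), (x=6, y=0), (x=3, y=1), (x=7, y=1), (x=2, y=2), (x=1, y=3), (x=2, y=4), (x=3, y=5), (x=7, y=5), (x=4, y=6), (x=6, y=6), (x=5, y=7)
  Distance 5: (x=3, y=0), (x=7, y=0), (x=2, y=1), (x=8, y=1), (x=1, y=2), (x=1, y=4), (x=7, y=4), (x=8, y=5), (x=3, y=6), (x=7, y=6), (x=4, y=7), (x=6, y=7), (x=5, y=8)
  Distance 6: (x=2, y=0), (x=8, y=0), (x=1, y=1), (x=9, y=1), (x=0, y=2), (x=8, y=2), (x=0, y=4), (x=8, y=4), (x=1, y=5), (x=9, y=5), (x=2, y=6), (x=8, y=6), (x=3, y=7), (x=7, y=7), (x=4, y=8), (x=5, y=9)
  Distance 7: (x=1, y=0), (x=9, y=2), (x=8, y=3), (x=0, y=5), (x=1, y=6), (x=9, y=6), (x=2, y=7), (x=8, y=7), (x=3, y=8), (x=4, y=9), (x=6, y=9)
  Distance 8: (x=0, y=0), (x=0, y=6), (x=1, y=7), (x=9, y=7), (x=2, y=8), (x=8, y=8), (x=7, y=9)
  Distance 9: (x=0, y=7), (x=1, y=8), (x=2, y=9), (x=8, y=9)
  Distance 10: (x=0, y=8), (x=1, y=9), (x=9, y=9)
  Distance 11: (x=0, y=9)
Total reachable: 86 (grid has 86 open cells total)

Answer: Reachable cells: 86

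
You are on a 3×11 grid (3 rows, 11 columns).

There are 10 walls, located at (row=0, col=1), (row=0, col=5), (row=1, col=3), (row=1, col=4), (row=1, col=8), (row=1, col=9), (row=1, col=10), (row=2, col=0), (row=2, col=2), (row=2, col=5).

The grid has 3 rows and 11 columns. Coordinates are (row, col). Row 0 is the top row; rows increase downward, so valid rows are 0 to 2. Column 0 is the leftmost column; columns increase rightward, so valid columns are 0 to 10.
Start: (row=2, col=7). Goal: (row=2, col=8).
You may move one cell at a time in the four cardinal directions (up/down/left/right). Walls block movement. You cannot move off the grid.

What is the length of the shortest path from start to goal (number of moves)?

BFS from (row=2, col=7) until reaching (row=2, col=8):
  Distance 0: (row=2, col=7)
  Distance 1: (row=1, col=7), (row=2, col=6), (row=2, col=8)  <- goal reached here
One shortest path (1 moves): (row=2, col=7) -> (row=2, col=8)

Answer: Shortest path length: 1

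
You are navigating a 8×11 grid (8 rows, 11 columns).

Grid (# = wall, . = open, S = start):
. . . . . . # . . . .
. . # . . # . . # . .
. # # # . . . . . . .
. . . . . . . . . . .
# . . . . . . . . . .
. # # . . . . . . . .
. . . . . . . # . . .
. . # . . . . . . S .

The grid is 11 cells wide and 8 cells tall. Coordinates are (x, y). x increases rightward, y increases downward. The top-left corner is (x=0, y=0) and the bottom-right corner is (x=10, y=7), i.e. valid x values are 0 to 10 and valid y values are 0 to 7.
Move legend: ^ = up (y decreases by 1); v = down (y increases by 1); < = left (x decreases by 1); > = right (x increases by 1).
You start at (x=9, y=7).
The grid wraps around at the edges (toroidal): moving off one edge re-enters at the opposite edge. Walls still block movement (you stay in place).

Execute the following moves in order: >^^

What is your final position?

Start: (x=9, y=7)
  > (right): (x=9, y=7) -> (x=10, y=7)
  ^ (up): (x=10, y=7) -> (x=10, y=6)
  ^ (up): (x=10, y=6) -> (x=10, y=5)
Final: (x=10, y=5)

Answer: Final position: (x=10, y=5)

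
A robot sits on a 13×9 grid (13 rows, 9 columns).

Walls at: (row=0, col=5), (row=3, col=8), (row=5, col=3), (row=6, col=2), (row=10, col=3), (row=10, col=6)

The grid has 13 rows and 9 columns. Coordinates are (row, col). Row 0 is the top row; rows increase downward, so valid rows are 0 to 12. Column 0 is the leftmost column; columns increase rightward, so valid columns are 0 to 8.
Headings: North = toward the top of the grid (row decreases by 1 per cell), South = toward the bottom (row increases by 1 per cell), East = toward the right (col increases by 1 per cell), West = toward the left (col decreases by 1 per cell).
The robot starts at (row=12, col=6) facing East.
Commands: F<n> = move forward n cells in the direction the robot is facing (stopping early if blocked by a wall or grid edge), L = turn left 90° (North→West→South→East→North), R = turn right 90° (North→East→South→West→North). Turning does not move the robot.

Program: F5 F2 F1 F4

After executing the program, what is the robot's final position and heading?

Start: (row=12, col=6), facing East
  F5: move forward 2/5 (blocked), now at (row=12, col=8)
  F2: move forward 0/2 (blocked), now at (row=12, col=8)
  F1: move forward 0/1 (blocked), now at (row=12, col=8)
  F4: move forward 0/4 (blocked), now at (row=12, col=8)
Final: (row=12, col=8), facing East

Answer: Final position: (row=12, col=8), facing East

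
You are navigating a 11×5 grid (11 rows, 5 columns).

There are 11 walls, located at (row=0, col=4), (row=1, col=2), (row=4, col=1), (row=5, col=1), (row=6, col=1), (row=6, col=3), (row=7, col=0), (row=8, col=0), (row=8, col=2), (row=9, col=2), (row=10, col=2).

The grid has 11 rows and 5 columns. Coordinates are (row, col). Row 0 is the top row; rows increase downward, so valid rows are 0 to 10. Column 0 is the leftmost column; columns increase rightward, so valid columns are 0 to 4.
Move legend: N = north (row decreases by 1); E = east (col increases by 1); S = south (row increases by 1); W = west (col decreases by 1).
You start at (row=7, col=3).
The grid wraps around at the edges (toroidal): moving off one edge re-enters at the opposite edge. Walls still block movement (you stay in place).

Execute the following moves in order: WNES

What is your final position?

Answer: Final position: (row=7, col=2)

Derivation:
Start: (row=7, col=3)
  W (west): (row=7, col=3) -> (row=7, col=2)
  N (north): (row=7, col=2) -> (row=6, col=2)
  E (east): blocked, stay at (row=6, col=2)
  S (south): (row=6, col=2) -> (row=7, col=2)
Final: (row=7, col=2)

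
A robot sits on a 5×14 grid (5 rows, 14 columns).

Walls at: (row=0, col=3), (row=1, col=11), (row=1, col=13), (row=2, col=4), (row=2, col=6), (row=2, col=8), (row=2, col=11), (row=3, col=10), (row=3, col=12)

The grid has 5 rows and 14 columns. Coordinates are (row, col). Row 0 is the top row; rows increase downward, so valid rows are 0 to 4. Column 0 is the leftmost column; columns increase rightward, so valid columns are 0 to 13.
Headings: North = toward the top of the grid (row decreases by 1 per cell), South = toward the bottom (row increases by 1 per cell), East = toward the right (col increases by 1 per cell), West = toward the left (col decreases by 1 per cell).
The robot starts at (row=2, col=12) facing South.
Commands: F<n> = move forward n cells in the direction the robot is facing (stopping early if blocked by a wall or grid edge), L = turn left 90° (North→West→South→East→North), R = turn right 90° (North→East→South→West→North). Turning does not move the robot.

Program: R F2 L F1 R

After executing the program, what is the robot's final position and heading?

Answer: Final position: (row=2, col=12), facing West

Derivation:
Start: (row=2, col=12), facing South
  R: turn right, now facing West
  F2: move forward 0/2 (blocked), now at (row=2, col=12)
  L: turn left, now facing South
  F1: move forward 0/1 (blocked), now at (row=2, col=12)
  R: turn right, now facing West
Final: (row=2, col=12), facing West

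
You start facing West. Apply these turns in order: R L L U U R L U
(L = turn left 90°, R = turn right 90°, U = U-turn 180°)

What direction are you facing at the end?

Start: West
  R (right (90° clockwise)) -> North
  L (left (90° counter-clockwise)) -> West
  L (left (90° counter-clockwise)) -> South
  U (U-turn (180°)) -> North
  U (U-turn (180°)) -> South
  R (right (90° clockwise)) -> West
  L (left (90° counter-clockwise)) -> South
  U (U-turn (180°)) -> North
Final: North

Answer: Final heading: North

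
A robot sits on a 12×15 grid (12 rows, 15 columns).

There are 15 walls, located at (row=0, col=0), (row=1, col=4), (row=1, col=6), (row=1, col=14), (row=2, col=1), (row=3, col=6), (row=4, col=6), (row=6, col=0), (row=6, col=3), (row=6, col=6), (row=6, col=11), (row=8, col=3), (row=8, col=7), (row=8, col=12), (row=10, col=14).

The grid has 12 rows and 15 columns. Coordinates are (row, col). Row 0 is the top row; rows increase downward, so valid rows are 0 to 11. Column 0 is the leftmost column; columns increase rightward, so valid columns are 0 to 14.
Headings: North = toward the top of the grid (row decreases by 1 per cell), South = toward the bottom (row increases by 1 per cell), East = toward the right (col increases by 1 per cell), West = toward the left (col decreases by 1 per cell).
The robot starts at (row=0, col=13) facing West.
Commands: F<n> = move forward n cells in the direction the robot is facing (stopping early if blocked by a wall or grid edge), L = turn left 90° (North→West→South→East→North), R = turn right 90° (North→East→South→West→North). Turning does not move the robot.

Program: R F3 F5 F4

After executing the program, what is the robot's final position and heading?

Start: (row=0, col=13), facing West
  R: turn right, now facing North
  F3: move forward 0/3 (blocked), now at (row=0, col=13)
  F5: move forward 0/5 (blocked), now at (row=0, col=13)
  F4: move forward 0/4 (blocked), now at (row=0, col=13)
Final: (row=0, col=13), facing North

Answer: Final position: (row=0, col=13), facing North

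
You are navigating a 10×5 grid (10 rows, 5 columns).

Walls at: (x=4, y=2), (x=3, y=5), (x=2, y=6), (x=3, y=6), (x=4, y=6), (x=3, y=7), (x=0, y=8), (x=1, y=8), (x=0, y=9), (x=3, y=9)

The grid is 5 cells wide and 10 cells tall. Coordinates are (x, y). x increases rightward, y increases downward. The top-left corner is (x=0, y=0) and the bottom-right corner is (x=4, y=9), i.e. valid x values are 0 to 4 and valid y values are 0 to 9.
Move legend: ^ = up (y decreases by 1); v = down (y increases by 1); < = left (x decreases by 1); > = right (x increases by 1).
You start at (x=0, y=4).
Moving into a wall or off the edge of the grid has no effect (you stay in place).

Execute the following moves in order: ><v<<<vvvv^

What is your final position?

Answer: Final position: (x=0, y=6)

Derivation:
Start: (x=0, y=4)
  > (right): (x=0, y=4) -> (x=1, y=4)
  < (left): (x=1, y=4) -> (x=0, y=4)
  v (down): (x=0, y=4) -> (x=0, y=5)
  [×3]< (left): blocked, stay at (x=0, y=5)
  v (down): (x=0, y=5) -> (x=0, y=6)
  v (down): (x=0, y=6) -> (x=0, y=7)
  v (down): blocked, stay at (x=0, y=7)
  v (down): blocked, stay at (x=0, y=7)
  ^ (up): (x=0, y=7) -> (x=0, y=6)
Final: (x=0, y=6)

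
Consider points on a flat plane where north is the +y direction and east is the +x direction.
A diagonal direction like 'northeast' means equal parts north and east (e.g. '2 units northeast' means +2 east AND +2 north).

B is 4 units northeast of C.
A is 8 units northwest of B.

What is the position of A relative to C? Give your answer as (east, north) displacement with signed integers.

Place C at the origin (east=0, north=0).
  B is 4 units northeast of C: delta (east=+4, north=+4); B at (east=4, north=4).
  A is 8 units northwest of B: delta (east=-8, north=+8); A at (east=-4, north=12).
Therefore A relative to C: (east=-4, north=12).

Answer: A is at (east=-4, north=12) relative to C.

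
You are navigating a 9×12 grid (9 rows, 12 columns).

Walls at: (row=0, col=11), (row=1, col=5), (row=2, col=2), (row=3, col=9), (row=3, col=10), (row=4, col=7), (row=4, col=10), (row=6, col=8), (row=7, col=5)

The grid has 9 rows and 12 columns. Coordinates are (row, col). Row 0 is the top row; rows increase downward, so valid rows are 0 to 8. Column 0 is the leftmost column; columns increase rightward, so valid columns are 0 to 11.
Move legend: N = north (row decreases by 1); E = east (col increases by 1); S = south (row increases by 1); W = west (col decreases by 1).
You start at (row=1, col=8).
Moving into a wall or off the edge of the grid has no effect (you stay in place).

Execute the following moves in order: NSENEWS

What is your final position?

Answer: Final position: (row=1, col=9)

Derivation:
Start: (row=1, col=8)
  N (north): (row=1, col=8) -> (row=0, col=8)
  S (south): (row=0, col=8) -> (row=1, col=8)
  E (east): (row=1, col=8) -> (row=1, col=9)
  N (north): (row=1, col=9) -> (row=0, col=9)
  E (east): (row=0, col=9) -> (row=0, col=10)
  W (west): (row=0, col=10) -> (row=0, col=9)
  S (south): (row=0, col=9) -> (row=1, col=9)
Final: (row=1, col=9)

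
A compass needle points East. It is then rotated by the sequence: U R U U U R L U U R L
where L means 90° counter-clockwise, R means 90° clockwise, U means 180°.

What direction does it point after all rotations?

Start: East
  U (U-turn (180°)) -> West
  R (right (90° clockwise)) -> North
  U (U-turn (180°)) -> South
  U (U-turn (180°)) -> North
  U (U-turn (180°)) -> South
  R (right (90° clockwise)) -> West
  L (left (90° counter-clockwise)) -> South
  U (U-turn (180°)) -> North
  U (U-turn (180°)) -> South
  R (right (90° clockwise)) -> West
  L (left (90° counter-clockwise)) -> South
Final: South

Answer: Final heading: South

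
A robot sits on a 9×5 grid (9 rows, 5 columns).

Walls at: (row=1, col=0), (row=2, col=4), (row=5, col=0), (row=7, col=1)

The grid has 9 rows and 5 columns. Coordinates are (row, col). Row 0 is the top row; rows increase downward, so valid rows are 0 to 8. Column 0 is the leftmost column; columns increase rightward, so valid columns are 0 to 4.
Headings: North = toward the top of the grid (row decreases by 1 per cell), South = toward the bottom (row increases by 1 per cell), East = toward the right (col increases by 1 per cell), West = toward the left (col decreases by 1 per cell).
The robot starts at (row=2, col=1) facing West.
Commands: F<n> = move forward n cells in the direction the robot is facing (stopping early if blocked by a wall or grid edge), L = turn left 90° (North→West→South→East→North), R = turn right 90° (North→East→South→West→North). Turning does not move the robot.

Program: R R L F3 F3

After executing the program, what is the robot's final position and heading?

Start: (row=2, col=1), facing West
  R: turn right, now facing North
  R: turn right, now facing East
  L: turn left, now facing North
  F3: move forward 2/3 (blocked), now at (row=0, col=1)
  F3: move forward 0/3 (blocked), now at (row=0, col=1)
Final: (row=0, col=1), facing North

Answer: Final position: (row=0, col=1), facing North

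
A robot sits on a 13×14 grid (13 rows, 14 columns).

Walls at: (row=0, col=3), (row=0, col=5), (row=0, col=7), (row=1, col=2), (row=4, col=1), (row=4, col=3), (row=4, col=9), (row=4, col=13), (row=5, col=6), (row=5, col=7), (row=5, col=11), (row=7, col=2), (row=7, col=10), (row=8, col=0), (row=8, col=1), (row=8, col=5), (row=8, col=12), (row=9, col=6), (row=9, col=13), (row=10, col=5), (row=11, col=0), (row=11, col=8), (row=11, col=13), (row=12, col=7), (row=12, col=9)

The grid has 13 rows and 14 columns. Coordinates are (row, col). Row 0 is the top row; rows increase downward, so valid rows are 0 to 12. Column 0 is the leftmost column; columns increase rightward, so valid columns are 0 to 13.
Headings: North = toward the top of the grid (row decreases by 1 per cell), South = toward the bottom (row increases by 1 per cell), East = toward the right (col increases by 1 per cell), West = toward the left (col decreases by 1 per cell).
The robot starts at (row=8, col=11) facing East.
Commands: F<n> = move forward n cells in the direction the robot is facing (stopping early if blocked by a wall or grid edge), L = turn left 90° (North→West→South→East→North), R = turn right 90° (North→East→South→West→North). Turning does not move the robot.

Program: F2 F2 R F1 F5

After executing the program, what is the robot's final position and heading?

Answer: Final position: (row=12, col=11), facing South

Derivation:
Start: (row=8, col=11), facing East
  F2: move forward 0/2 (blocked), now at (row=8, col=11)
  F2: move forward 0/2 (blocked), now at (row=8, col=11)
  R: turn right, now facing South
  F1: move forward 1, now at (row=9, col=11)
  F5: move forward 3/5 (blocked), now at (row=12, col=11)
Final: (row=12, col=11), facing South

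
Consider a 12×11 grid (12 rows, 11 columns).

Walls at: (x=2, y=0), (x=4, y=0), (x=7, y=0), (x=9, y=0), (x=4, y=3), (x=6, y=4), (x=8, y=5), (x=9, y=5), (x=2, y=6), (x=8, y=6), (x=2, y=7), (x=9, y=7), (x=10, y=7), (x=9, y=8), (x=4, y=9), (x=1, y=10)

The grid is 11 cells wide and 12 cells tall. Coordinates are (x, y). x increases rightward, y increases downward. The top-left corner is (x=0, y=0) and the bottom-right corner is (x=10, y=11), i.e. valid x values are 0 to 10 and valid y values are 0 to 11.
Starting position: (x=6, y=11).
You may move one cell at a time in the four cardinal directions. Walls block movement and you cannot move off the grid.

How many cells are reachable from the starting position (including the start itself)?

Answer: Reachable cells: 116

Derivation:
BFS flood-fill from (x=6, y=11):
  Distance 0: (x=6, y=11)
  Distance 1: (x=6, y=10), (x=5, y=11), (x=7, y=11)
  Distance 2: (x=6, y=9), (x=5, y=10), (x=7, y=10), (x=4, y=11), (x=8, y=11)
  Distance 3: (x=6, y=8), (x=5, y=9), (x=7, y=9), (x=4, y=10), (x=8, y=10), (x=3, y=11), (x=9, y=11)
  Distance 4: (x=6, y=7), (x=5, y=8), (x=7, y=8), (x=8, y=9), (x=3, y=10), (x=9, y=10), (x=2, y=11), (x=10, y=11)
  Distance 5: (x=6, y=6), (x=5, y=7), (x=7, y=7), (x=4, y=8), (x=8, y=8), (x=3, y=9), (x=9, y=9), (x=2, y=10), (x=10, y=10), (x=1, y=11)
  Distance 6: (x=6, y=5), (x=5, y=6), (x=7, y=6), (x=4, y=7), (x=8, y=7), (x=3, y=8), (x=2, y=9), (x=10, y=9), (x=0, y=11)
  Distance 7: (x=5, y=5), (x=7, y=5), (x=4, y=6), (x=3, y=7), (x=2, y=8), (x=10, y=8), (x=1, y=9), (x=0, y=10)
  Distance 8: (x=5, y=4), (x=7, y=4), (x=4, y=5), (x=3, y=6), (x=1, y=8), (x=0, y=9)
  Distance 9: (x=5, y=3), (x=7, y=3), (x=4, y=4), (x=8, y=4), (x=3, y=5), (x=1, y=7), (x=0, y=8)
  Distance 10: (x=5, y=2), (x=7, y=2), (x=6, y=3), (x=8, y=3), (x=3, y=4), (x=9, y=4), (x=2, y=5), (x=1, y=6), (x=0, y=7)
  Distance 11: (x=5, y=1), (x=7, y=1), (x=4, y=2), (x=6, y=2), (x=8, y=2), (x=3, y=3), (x=9, y=3), (x=2, y=4), (x=10, y=4), (x=1, y=5), (x=0, y=6)
  Distance 12: (x=5, y=0), (x=4, y=1), (x=6, y=1), (x=8, y=1), (x=3, y=2), (x=9, y=2), (x=2, y=3), (x=10, y=3), (x=1, y=4), (x=0, y=5), (x=10, y=5)
  Distance 13: (x=6, y=0), (x=8, y=0), (x=3, y=1), (x=9, y=1), (x=2, y=2), (x=10, y=2), (x=1, y=3), (x=0, y=4), (x=10, y=6)
  Distance 14: (x=3, y=0), (x=2, y=1), (x=10, y=1), (x=1, y=2), (x=0, y=3), (x=9, y=6)
  Distance 15: (x=10, y=0), (x=1, y=1), (x=0, y=2)
  Distance 16: (x=1, y=0), (x=0, y=1)
  Distance 17: (x=0, y=0)
Total reachable: 116 (grid has 116 open cells total)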